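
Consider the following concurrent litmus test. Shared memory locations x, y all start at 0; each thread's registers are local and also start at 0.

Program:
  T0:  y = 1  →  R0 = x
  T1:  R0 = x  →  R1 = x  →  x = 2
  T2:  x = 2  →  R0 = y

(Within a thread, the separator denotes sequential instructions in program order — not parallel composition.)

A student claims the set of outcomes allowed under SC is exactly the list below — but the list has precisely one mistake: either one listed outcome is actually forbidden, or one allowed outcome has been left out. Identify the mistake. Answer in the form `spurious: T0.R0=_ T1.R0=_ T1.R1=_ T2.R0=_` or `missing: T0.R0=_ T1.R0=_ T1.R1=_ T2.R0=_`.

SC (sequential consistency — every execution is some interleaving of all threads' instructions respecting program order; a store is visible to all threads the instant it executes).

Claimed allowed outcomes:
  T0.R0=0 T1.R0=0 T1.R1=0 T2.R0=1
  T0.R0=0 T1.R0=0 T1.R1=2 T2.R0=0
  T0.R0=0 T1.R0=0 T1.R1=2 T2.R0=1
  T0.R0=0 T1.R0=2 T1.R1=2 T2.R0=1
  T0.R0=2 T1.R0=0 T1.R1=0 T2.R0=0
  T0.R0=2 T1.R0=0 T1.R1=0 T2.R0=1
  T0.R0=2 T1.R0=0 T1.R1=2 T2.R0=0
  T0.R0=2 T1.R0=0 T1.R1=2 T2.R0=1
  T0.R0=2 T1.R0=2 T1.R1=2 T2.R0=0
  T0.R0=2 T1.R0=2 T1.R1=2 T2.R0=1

spurious: T0.R0=0 T1.R0=0 T1.R1=2 T2.R0=0

outcome vector order: (T0.R0,T1.R0,T1.R1,T2.R0)
SC: 9 outcomes — {(0,0,0,1), (0,0,2,1), (0,2,2,1), (2,0,0,0), (2,0,0,1), (2,0,2,0), (2,0,2,1), (2,2,2,0), (2,2,2,1)}
claimed∖SC = {(0,0,2,0)}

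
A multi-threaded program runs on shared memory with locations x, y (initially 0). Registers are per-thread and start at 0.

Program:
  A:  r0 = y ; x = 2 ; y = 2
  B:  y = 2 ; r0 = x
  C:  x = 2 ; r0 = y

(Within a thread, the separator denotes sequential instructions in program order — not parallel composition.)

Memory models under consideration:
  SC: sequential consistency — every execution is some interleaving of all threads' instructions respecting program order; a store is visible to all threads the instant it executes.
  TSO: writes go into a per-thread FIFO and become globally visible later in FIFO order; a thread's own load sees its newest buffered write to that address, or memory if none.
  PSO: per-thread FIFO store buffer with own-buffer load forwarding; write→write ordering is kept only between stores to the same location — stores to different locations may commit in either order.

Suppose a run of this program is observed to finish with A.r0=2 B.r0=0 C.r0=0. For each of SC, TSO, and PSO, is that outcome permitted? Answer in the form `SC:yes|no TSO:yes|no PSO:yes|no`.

SC:no TSO:yes PSO:yes

outcome vector order: (A.r0,B.r0,C.r0)
SC: 6 outcomes — {<0 0 2>, <0 2 0>, <0 2 2>, <2 0 2>, <2 2 0>, <2 2 2>}
TSO: 8 outcomes — {<0 0 0>, <0 0 2>, <0 2 0>, <0 2 2>, <2 0 0>, <2 0 2>, <2 2 0>, <2 2 2>}
PSO: 8 outcomes — {<0 0 0>, <0 0 2>, <0 2 0>, <0 2 2>, <2 0 0>, <2 0 2>, <2 2 0>, <2 2 2>}
target <2 0 0> ∈ {TSO,PSO}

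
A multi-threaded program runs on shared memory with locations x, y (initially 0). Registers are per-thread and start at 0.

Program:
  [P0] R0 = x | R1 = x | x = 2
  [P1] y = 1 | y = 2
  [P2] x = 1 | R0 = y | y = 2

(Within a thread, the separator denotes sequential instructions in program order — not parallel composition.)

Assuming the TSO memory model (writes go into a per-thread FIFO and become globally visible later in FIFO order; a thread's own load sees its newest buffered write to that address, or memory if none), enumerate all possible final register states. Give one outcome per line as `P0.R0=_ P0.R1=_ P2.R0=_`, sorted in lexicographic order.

outcome vector order: (P0.R0,P0.R1,P2.R0)
|TSO outcomes| = 9

P0.R0=0 P0.R1=0 P2.R0=0
P0.R0=0 P0.R1=0 P2.R0=1
P0.R0=0 P0.R1=0 P2.R0=2
P0.R0=0 P0.R1=1 P2.R0=0
P0.R0=0 P0.R1=1 P2.R0=1
P0.R0=0 P0.R1=1 P2.R0=2
P0.R0=1 P0.R1=1 P2.R0=0
P0.R0=1 P0.R1=1 P2.R0=1
P0.R0=1 P0.R1=1 P2.R0=2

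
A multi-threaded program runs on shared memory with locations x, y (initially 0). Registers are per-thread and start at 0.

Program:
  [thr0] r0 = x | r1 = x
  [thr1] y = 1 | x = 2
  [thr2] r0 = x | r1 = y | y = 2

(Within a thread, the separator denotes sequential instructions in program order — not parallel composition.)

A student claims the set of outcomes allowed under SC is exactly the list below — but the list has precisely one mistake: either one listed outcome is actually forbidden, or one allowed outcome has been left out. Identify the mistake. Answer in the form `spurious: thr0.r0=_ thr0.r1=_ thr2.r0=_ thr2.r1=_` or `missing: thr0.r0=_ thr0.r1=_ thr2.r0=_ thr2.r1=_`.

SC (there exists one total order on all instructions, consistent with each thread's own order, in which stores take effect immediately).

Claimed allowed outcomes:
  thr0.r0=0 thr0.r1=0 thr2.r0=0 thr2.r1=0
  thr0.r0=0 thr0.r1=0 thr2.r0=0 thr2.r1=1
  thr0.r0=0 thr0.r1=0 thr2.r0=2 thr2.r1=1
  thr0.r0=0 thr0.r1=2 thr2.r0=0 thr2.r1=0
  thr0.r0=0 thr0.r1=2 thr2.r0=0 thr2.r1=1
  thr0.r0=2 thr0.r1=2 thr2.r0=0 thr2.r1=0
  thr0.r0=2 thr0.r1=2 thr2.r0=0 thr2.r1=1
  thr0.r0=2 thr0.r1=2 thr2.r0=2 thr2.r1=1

missing: thr0.r0=0 thr0.r1=2 thr2.r0=2 thr2.r1=1

outcome vector order: (thr0.r0,thr0.r1,thr2.r0,thr2.r1)
SC (9): 0000 0001 0021 0200 0201 0221 2200 2201 2221
SC∖claimed = {0221}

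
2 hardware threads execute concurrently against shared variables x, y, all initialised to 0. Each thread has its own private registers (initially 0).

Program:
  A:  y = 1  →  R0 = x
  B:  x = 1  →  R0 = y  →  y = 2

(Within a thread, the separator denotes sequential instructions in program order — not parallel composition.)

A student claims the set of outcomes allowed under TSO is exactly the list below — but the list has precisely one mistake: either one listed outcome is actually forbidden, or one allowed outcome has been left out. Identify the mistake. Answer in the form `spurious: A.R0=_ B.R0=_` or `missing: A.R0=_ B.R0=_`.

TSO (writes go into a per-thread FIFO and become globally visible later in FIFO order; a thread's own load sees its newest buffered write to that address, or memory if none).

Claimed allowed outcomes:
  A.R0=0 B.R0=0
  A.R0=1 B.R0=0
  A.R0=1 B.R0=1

missing: A.R0=0 B.R0=1

outcome vector order: (A.R0,B.R0)
[TSO] allowed = {00, 01, 10, 11}
TSO∖claimed = {01}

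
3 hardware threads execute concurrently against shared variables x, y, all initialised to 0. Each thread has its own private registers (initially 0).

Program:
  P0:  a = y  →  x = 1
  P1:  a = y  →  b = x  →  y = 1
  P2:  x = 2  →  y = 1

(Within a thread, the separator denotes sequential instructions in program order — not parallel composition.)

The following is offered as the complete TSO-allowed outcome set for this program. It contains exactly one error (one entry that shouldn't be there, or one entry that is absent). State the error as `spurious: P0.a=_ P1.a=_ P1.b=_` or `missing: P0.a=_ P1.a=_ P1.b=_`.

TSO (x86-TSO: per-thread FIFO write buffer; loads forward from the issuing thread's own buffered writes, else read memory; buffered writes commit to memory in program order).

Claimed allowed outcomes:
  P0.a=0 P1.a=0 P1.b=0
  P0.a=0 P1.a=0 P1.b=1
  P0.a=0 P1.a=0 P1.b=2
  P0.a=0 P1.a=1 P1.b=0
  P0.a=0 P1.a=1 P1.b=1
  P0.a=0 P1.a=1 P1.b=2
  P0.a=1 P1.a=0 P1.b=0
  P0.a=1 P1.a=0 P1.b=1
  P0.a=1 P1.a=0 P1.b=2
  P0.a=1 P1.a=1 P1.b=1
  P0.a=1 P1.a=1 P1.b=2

spurious: P0.a=0 P1.a=1 P1.b=0

outcome vector order: (P0.a,P1.a,P1.b)
TSO (10): 000, 001, 002, 011, 012, 100, 101, 102, 111, 112
claimed∖TSO = {010}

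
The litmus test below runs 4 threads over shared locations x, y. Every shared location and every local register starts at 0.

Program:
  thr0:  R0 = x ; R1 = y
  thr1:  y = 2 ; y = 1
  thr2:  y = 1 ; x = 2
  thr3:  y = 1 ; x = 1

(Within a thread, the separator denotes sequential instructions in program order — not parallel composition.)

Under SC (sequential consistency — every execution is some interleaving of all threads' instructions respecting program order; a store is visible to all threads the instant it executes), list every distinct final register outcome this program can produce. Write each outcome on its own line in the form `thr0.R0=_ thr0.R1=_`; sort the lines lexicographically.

outcome vector order: (thr0.R0,thr0.R1)
|SC outcomes| = 7

thr0.R0=0 thr0.R1=0
thr0.R0=0 thr0.R1=1
thr0.R0=0 thr0.R1=2
thr0.R0=1 thr0.R1=1
thr0.R0=1 thr0.R1=2
thr0.R0=2 thr0.R1=1
thr0.R0=2 thr0.R1=2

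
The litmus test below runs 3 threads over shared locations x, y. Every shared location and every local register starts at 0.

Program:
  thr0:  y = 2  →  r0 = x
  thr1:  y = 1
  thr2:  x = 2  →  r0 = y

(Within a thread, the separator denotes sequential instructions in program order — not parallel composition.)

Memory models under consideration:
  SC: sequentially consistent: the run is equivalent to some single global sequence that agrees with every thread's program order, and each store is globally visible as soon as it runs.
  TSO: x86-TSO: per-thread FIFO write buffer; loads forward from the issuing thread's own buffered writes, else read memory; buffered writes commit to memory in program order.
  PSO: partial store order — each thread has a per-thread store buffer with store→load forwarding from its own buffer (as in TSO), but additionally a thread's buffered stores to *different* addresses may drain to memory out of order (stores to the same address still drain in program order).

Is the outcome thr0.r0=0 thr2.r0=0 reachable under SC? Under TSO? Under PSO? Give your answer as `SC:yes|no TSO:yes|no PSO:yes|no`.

outcome vector order: (thr0.r0,thr2.r0)
SC (5): 0/1, 0/2, 2/0, 2/1, 2/2
TSO (6): 0/0, 0/1, 0/2, 2/0, 2/1, 2/2
PSO (6): 0/0, 0/1, 0/2, 2/0, 2/1, 2/2
target 0/0 ∈ {TSO,PSO}

SC:no TSO:yes PSO:yes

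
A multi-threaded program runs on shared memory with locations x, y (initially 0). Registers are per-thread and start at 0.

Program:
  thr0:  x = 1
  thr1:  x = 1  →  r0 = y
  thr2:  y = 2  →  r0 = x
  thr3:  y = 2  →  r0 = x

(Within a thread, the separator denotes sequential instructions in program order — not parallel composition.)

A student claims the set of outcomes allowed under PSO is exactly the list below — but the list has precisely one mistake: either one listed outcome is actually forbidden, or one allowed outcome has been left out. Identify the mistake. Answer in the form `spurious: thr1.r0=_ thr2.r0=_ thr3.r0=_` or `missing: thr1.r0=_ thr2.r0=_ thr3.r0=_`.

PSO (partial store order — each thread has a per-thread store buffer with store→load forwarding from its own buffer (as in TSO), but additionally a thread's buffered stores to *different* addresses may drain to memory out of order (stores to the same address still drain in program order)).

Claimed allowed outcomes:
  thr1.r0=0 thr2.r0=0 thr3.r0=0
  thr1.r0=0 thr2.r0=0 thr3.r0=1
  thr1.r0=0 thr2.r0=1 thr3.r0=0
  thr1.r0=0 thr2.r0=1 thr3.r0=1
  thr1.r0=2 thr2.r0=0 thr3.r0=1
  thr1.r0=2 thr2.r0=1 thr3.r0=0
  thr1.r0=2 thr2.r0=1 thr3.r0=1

missing: thr1.r0=2 thr2.r0=0 thr3.r0=0

outcome vector order: (thr1.r0,thr2.r0,thr3.r0)
[PSO] allowed = {0/0/0; 0/0/1; 0/1/0; 0/1/1; 2/0/0; 2/0/1; 2/1/0; 2/1/1}
PSO∖claimed = {2/0/0}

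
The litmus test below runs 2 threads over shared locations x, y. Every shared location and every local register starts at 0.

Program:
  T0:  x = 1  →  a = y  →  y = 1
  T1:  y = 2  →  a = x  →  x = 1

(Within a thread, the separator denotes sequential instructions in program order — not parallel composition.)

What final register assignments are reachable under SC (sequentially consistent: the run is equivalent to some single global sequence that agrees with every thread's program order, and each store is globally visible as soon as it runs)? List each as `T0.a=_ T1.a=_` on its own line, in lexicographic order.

outcome vector order: (T0.a,T1.a)
|SC outcomes| = 3

T0.a=0 T1.a=1
T0.a=2 T1.a=0
T0.a=2 T1.a=1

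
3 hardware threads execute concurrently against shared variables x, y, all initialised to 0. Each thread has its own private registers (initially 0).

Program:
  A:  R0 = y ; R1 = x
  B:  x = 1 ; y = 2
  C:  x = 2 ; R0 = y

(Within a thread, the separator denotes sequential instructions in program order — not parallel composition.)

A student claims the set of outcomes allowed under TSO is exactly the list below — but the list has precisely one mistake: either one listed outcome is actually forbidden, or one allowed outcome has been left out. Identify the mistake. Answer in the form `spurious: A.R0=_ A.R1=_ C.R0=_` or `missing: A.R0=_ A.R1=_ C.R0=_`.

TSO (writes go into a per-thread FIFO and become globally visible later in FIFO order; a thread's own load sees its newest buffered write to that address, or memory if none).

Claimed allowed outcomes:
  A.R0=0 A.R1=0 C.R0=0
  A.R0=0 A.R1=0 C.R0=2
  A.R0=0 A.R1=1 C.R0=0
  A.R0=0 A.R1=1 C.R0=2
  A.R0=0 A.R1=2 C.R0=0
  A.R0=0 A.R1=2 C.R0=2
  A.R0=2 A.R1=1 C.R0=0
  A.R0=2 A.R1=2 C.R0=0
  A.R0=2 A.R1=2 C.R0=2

missing: A.R0=2 A.R1=1 C.R0=2

outcome vector order: (A.R0,A.R1,C.R0)
TSO: 10 outcomes — {(0,0,0) (0,0,2) (0,1,0) (0,1,2) (0,2,0) (0,2,2) (2,1,0) (2,1,2) (2,2,0) (2,2,2)}
TSO∖claimed = {(2,1,2)}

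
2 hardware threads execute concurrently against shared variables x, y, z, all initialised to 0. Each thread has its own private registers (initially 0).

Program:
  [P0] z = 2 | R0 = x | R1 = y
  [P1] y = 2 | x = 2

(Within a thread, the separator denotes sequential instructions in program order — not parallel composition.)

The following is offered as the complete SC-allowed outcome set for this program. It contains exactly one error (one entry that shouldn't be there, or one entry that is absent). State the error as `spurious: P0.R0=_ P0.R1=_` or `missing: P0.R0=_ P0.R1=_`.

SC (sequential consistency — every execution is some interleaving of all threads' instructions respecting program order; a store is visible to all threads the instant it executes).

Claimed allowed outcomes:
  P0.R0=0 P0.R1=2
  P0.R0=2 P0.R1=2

outcome vector order: (P0.R0,P0.R1)
SC (3): 0/0 0/2 2/2
SC∖claimed = {0/0}

missing: P0.R0=0 P0.R1=0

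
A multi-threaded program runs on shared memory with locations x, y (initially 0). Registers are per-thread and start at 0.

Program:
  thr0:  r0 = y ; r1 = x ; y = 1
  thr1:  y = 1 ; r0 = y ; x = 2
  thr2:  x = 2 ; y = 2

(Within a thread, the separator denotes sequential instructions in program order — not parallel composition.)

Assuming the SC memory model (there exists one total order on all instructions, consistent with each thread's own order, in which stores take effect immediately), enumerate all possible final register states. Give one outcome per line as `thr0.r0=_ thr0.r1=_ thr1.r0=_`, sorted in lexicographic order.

outcome vector order: (thr0.r0,thr0.r1,thr1.r0)
|SC outcomes| = 10

thr0.r0=0 thr0.r1=0 thr1.r0=1
thr0.r0=0 thr0.r1=0 thr1.r0=2
thr0.r0=0 thr0.r1=2 thr1.r0=1
thr0.r0=0 thr0.r1=2 thr1.r0=2
thr0.r0=1 thr0.r1=0 thr1.r0=1
thr0.r0=1 thr0.r1=0 thr1.r0=2
thr0.r0=1 thr0.r1=2 thr1.r0=1
thr0.r0=1 thr0.r1=2 thr1.r0=2
thr0.r0=2 thr0.r1=2 thr1.r0=1
thr0.r0=2 thr0.r1=2 thr1.r0=2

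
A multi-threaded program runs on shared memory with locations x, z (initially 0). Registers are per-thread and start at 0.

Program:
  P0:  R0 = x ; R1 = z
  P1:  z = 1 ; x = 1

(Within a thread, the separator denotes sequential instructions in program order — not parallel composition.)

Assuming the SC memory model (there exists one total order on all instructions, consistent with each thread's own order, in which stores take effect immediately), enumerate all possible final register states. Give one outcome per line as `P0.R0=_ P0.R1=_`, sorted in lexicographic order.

outcome vector order: (P0.R0,P0.R1)
|SC outcomes| = 3

P0.R0=0 P0.R1=0
P0.R0=0 P0.R1=1
P0.R0=1 P0.R1=1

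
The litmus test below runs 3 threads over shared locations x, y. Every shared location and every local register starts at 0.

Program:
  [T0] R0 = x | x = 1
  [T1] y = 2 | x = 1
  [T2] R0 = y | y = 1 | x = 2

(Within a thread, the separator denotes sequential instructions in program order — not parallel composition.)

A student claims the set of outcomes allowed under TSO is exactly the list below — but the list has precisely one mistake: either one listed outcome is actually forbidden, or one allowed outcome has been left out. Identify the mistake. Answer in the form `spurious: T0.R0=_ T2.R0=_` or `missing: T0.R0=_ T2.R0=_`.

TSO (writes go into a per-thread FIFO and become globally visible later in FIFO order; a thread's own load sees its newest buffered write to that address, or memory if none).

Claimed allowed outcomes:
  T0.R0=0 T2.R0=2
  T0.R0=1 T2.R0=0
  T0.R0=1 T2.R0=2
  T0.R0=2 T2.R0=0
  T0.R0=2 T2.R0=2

outcome vector order: (T0.R0,T2.R0)
TSO (6): 0/0, 0/2, 1/0, 1/2, 2/0, 2/2
TSO∖claimed = {0/0}

missing: T0.R0=0 T2.R0=0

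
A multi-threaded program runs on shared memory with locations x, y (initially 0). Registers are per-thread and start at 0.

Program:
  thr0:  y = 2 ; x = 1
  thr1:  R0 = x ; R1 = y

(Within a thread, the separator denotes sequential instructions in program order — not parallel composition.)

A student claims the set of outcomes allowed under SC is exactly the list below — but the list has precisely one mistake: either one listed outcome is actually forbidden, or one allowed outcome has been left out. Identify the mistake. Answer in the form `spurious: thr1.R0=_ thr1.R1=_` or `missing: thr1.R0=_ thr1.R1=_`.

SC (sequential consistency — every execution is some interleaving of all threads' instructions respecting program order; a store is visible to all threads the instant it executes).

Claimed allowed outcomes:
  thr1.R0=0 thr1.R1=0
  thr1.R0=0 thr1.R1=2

missing: thr1.R0=1 thr1.R1=2

outcome vector order: (thr1.R0,thr1.R1)
SC: 3 outcomes — {0/0, 0/2, 1/2}
SC∖claimed = {1/2}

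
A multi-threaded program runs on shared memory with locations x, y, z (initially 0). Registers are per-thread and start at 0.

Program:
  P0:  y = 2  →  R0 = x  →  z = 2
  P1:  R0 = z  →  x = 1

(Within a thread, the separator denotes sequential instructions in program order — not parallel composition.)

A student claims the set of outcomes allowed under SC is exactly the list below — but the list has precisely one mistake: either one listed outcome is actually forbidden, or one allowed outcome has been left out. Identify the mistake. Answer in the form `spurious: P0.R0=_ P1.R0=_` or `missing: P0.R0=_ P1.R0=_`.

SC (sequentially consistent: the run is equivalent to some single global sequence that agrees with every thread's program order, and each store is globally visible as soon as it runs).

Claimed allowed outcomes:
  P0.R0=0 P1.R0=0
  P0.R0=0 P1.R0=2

missing: P0.R0=1 P1.R0=0

outcome vector order: (P0.R0,P1.R0)
[SC] allowed = {<0 0> <0 2> <1 0>}
SC∖claimed = {<1 0>}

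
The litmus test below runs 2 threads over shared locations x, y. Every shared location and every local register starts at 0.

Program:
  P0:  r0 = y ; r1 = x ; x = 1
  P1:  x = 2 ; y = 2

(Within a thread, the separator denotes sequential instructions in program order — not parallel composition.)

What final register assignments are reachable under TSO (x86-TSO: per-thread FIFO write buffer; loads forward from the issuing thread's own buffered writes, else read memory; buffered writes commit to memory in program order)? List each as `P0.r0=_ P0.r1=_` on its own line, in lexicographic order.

outcome vector order: (P0.r0,P0.r1)
|TSO outcomes| = 3

P0.r0=0 P0.r1=0
P0.r0=0 P0.r1=2
P0.r0=2 P0.r1=2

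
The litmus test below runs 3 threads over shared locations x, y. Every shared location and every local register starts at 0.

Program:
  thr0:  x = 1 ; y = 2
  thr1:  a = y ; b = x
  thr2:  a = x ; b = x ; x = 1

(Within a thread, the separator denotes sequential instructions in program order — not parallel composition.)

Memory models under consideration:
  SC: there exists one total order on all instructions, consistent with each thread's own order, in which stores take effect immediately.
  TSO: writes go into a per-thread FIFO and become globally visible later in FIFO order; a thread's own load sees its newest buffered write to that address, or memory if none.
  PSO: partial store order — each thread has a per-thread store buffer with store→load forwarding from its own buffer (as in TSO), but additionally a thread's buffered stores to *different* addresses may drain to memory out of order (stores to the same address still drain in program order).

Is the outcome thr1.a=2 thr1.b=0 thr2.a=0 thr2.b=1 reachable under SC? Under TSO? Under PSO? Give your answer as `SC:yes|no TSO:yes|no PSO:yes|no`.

SC:no TSO:no PSO:yes

outcome vector order: (thr1.a,thr1.b,thr2.a,thr2.b)
SC: 9 outcomes — {0/0/0/0 0/0/0/1 0/0/1/1 0/1/0/0 0/1/0/1 0/1/1/1 2/1/0/0 2/1/0/1 2/1/1/1}
TSO: 9 outcomes — {0/0/0/0 0/0/0/1 0/0/1/1 0/1/0/0 0/1/0/1 0/1/1/1 2/1/0/0 2/1/0/1 2/1/1/1}
PSO: 12 outcomes — {0/0/0/0 0/0/0/1 0/0/1/1 0/1/0/0 0/1/0/1 0/1/1/1 2/0/0/0 2/0/0/1 2/0/1/1 2/1/0/0 2/1/0/1 2/1/1/1}
target 2/0/0/1 ∈ {PSO}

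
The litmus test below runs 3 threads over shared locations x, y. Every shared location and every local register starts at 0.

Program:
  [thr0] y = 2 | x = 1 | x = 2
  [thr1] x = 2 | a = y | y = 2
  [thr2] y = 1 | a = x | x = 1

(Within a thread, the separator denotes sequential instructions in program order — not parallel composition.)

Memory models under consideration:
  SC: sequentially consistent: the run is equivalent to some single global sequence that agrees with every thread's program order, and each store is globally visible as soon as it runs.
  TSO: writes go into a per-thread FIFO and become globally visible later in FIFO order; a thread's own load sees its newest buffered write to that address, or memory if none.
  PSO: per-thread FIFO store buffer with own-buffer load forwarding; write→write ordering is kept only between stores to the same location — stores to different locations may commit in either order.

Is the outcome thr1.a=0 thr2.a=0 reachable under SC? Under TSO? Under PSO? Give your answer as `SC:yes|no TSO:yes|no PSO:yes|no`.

SC:no TSO:yes PSO:yes

outcome vector order: (thr1.a,thr2.a)
SC: 8 outcomes — {<0 1> <0 2> <1 0> <1 1> <1 2> <2 0> <2 1> <2 2>}
TSO: 9 outcomes — {<0 0> <0 1> <0 2> <1 0> <1 1> <1 2> <2 0> <2 1> <2 2>}
PSO: 9 outcomes — {<0 0> <0 1> <0 2> <1 0> <1 1> <1 2> <2 0> <2 1> <2 2>}
target <0 0> ∈ {TSO,PSO}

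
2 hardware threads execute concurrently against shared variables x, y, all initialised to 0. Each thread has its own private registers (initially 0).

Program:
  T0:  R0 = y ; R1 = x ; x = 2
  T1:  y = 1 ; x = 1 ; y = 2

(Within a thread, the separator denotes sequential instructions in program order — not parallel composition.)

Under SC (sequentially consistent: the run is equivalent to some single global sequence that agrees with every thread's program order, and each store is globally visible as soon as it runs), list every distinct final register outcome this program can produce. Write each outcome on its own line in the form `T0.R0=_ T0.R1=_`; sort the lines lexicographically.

outcome vector order: (T0.R0,T0.R1)
|SC outcomes| = 5

T0.R0=0 T0.R1=0
T0.R0=0 T0.R1=1
T0.R0=1 T0.R1=0
T0.R0=1 T0.R1=1
T0.R0=2 T0.R1=1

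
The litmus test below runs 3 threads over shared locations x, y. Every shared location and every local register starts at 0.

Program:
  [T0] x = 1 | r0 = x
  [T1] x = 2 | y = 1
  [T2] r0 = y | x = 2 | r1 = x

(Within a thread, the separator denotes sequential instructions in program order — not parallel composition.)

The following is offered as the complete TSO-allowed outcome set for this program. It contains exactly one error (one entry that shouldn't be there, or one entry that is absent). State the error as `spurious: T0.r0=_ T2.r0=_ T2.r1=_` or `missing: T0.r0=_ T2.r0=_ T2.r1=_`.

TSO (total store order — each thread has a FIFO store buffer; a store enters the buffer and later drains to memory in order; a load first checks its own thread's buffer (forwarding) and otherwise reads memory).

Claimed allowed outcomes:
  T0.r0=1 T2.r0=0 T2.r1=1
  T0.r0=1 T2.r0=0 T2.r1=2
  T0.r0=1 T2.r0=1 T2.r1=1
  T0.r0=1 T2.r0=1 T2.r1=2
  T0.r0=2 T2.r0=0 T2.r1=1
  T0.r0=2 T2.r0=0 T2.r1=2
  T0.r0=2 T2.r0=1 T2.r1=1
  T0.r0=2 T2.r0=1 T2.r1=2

spurious: T0.r0=2 T2.r0=1 T2.r1=1

outcome vector order: (T0.r0,T2.r0,T2.r1)
under TSO → (1,0,1); (1,0,2); (1,1,1); (1,1,2); (2,0,1); (2,0,2); (2,1,2)
claimed∖TSO = {(2,1,1)}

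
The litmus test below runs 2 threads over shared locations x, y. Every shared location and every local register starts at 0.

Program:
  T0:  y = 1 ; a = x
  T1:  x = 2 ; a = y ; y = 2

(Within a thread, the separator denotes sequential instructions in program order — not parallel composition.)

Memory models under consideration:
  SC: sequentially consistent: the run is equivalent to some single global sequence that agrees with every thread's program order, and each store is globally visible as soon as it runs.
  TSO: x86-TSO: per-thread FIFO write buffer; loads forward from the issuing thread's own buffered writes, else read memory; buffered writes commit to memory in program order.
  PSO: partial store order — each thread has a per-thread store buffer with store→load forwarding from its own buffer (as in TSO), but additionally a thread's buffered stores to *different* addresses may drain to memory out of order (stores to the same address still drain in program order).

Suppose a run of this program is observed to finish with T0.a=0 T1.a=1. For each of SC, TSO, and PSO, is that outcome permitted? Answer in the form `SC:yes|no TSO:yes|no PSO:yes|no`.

SC:yes TSO:yes PSO:yes

outcome vector order: (T0.a,T1.a)
SC (3): 0/1, 2/0, 2/1
TSO (4): 0/0, 0/1, 2/0, 2/1
PSO (4): 0/0, 0/1, 2/0, 2/1
target 0/1 ∈ {SC,TSO,PSO}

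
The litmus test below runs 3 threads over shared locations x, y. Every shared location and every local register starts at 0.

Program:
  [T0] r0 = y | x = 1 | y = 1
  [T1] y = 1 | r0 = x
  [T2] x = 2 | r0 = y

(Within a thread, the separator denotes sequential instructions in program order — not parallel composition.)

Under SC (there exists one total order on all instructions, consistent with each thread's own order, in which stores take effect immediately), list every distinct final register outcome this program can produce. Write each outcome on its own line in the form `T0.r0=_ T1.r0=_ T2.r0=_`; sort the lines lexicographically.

T0.r0=0 T1.r0=0 T2.r0=1
T0.r0=0 T1.r0=1 T2.r0=0
T0.r0=0 T1.r0=1 T2.r0=1
T0.r0=0 T1.r0=2 T2.r0=0
T0.r0=0 T1.r0=2 T2.r0=1
T0.r0=1 T1.r0=0 T2.r0=1
T0.r0=1 T1.r0=1 T2.r0=0
T0.r0=1 T1.r0=1 T2.r0=1
T0.r0=1 T1.r0=2 T2.r0=0
T0.r0=1 T1.r0=2 T2.r0=1

outcome vector order: (T0.r0,T1.r0,T2.r0)
|SC outcomes| = 10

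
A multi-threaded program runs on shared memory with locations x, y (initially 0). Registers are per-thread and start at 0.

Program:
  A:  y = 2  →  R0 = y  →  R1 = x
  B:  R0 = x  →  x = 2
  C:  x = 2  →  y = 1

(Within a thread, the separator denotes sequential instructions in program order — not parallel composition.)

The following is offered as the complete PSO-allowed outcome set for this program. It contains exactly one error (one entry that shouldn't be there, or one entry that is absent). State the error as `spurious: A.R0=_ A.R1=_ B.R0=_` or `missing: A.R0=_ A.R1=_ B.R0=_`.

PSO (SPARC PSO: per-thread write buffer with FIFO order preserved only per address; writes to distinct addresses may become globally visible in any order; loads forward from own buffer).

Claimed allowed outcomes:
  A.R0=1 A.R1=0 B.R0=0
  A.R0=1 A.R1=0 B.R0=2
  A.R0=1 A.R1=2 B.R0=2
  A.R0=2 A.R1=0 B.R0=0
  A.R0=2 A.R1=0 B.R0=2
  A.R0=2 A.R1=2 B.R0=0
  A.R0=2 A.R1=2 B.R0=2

outcome vector order: (A.R0,A.R1,B.R0)
PSO (8): 1/0/0; 1/0/2; 1/2/0; 1/2/2; 2/0/0; 2/0/2; 2/2/0; 2/2/2
PSO∖claimed = {1/2/0}

missing: A.R0=1 A.R1=2 B.R0=0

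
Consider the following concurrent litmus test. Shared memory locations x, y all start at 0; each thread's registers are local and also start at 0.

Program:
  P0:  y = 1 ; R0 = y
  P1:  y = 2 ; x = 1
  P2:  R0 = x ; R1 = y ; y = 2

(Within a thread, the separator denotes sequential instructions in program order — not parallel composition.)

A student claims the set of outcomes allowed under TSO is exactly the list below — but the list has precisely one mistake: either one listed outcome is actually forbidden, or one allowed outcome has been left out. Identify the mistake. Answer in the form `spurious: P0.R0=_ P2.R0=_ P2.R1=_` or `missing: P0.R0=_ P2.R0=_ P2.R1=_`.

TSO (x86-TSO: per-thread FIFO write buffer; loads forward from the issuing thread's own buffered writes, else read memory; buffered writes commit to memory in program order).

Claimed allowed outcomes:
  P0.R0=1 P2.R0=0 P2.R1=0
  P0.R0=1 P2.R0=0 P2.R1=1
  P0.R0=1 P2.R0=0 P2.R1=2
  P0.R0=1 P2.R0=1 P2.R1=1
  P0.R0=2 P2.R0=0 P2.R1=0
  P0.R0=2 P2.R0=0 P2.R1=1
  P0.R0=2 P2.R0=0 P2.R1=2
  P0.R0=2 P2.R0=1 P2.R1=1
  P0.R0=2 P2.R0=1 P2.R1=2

outcome vector order: (P0.R0,P2.R0,P2.R1)
[TSO] allowed = {100 101 102 111 112 200 201 202 211 212}
TSO∖claimed = {112}

missing: P0.R0=1 P2.R0=1 P2.R1=2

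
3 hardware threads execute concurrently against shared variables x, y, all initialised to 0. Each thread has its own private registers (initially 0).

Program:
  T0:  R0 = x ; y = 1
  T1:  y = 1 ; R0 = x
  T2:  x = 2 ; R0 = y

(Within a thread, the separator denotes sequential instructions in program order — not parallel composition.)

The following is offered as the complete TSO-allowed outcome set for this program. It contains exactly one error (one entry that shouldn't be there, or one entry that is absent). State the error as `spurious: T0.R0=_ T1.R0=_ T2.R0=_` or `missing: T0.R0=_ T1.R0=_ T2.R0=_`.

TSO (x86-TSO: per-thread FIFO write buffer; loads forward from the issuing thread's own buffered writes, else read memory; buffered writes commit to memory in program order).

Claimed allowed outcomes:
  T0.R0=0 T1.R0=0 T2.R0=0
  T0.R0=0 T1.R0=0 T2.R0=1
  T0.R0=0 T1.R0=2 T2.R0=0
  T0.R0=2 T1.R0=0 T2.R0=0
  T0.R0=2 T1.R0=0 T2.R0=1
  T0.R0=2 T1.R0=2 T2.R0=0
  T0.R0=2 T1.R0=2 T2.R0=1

outcome vector order: (T0.R0,T1.R0,T2.R0)
under TSO → <0 0 0>; <0 0 1>; <0 2 0>; <0 2 1>; <2 0 0>; <2 0 1>; <2 2 0>; <2 2 1>
TSO∖claimed = {<0 2 1>}

missing: T0.R0=0 T1.R0=2 T2.R0=1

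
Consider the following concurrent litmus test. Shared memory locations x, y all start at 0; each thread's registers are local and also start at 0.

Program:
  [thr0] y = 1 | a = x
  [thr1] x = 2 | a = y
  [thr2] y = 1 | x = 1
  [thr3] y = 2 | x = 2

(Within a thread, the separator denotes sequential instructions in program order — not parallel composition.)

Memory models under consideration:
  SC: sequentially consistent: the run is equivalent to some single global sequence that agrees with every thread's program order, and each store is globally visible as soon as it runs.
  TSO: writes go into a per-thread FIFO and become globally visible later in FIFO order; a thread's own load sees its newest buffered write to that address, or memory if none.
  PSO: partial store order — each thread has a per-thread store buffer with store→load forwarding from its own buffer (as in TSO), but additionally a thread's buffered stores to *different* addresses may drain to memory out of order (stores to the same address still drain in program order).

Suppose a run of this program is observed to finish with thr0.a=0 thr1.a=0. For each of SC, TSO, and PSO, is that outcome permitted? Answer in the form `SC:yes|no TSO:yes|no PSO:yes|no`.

outcome vector order: (thr0.a,thr1.a)
under SC → <0 1> <0 2> <1 0> <1 1> <1 2> <2 0> <2 1> <2 2>
under TSO → <0 0> <0 1> <0 2> <1 0> <1 1> <1 2> <2 0> <2 1> <2 2>
under PSO → <0 0> <0 1> <0 2> <1 0> <1 1> <1 2> <2 0> <2 1> <2 2>
target <0 0> ∈ {TSO,PSO}

SC:no TSO:yes PSO:yes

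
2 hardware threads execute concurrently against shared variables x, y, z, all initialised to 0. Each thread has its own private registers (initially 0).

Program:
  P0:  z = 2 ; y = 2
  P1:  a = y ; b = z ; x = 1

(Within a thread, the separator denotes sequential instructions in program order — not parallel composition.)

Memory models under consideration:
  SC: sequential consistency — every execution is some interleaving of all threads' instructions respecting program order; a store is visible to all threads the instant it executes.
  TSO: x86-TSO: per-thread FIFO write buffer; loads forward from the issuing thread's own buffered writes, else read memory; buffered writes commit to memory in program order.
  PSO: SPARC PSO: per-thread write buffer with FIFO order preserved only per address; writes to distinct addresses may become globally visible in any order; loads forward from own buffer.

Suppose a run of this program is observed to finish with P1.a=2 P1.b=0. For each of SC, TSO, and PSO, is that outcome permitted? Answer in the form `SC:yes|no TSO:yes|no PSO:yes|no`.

SC:no TSO:no PSO:yes

outcome vector order: (P1.a,P1.b)
under SC → <0 0>, <0 2>, <2 2>
under TSO → <0 0>, <0 2>, <2 2>
under PSO → <0 0>, <0 2>, <2 0>, <2 2>
target <2 0> ∈ {PSO}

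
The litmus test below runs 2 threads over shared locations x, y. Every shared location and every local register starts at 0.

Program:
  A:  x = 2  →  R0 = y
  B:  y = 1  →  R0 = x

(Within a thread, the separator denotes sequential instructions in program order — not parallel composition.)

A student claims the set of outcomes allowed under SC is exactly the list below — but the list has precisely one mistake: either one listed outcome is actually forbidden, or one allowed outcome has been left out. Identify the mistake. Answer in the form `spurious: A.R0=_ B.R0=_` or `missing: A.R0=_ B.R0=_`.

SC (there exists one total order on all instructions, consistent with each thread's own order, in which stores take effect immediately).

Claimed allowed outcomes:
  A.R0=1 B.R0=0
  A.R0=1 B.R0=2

missing: A.R0=0 B.R0=2

outcome vector order: (A.R0,B.R0)
SC (3): 0/2, 1/0, 1/2
SC∖claimed = {0/2}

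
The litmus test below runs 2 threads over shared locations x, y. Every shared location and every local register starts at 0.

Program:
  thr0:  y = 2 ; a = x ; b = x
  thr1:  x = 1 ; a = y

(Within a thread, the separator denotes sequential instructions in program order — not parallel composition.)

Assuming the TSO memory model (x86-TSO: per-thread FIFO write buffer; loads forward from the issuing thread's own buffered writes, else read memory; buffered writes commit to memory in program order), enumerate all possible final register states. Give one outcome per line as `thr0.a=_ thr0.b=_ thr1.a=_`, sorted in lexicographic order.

outcome vector order: (thr0.a,thr0.b,thr1.a)
|TSO outcomes| = 6

thr0.a=0 thr0.b=0 thr1.a=0
thr0.a=0 thr0.b=0 thr1.a=2
thr0.a=0 thr0.b=1 thr1.a=0
thr0.a=0 thr0.b=1 thr1.a=2
thr0.a=1 thr0.b=1 thr1.a=0
thr0.a=1 thr0.b=1 thr1.a=2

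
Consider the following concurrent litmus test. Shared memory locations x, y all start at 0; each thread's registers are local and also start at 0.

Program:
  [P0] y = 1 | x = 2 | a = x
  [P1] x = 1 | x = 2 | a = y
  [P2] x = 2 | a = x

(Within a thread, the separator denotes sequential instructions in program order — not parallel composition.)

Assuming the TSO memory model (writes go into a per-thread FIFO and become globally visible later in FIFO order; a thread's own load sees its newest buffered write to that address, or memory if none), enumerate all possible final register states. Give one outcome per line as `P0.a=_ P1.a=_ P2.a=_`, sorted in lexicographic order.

P0.a=1 P1.a=0 P2.a=1
P0.a=1 P1.a=0 P2.a=2
P0.a=1 P1.a=1 P2.a=1
P0.a=1 P1.a=1 P2.a=2
P0.a=2 P1.a=0 P2.a=1
P0.a=2 P1.a=0 P2.a=2
P0.a=2 P1.a=1 P2.a=1
P0.a=2 P1.a=1 P2.a=2

outcome vector order: (P0.a,P1.a,P2.a)
|TSO outcomes| = 8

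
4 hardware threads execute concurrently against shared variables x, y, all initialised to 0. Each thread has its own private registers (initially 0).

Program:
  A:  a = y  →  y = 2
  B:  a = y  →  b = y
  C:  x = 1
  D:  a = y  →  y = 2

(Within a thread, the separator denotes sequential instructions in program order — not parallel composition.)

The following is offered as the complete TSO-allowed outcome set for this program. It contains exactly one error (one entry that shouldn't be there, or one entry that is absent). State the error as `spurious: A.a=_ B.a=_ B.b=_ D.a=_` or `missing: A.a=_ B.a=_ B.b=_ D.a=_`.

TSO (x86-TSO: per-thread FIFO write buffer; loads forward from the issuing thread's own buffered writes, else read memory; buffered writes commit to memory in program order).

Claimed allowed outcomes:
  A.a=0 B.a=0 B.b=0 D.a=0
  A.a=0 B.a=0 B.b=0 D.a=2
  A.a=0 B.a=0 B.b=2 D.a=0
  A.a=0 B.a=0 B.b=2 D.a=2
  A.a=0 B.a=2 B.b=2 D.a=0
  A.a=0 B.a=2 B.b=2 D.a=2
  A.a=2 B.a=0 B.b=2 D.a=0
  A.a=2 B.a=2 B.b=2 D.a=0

outcome vector order: (A.a,B.a,B.b,D.a)
[TSO] allowed = {0/0/0/0, 0/0/0/2, 0/0/2/0, 0/0/2/2, 0/2/2/0, 0/2/2/2, 2/0/0/0, 2/0/2/0, 2/2/2/0}
TSO∖claimed = {2/0/0/0}

missing: A.a=2 B.a=0 B.b=0 D.a=0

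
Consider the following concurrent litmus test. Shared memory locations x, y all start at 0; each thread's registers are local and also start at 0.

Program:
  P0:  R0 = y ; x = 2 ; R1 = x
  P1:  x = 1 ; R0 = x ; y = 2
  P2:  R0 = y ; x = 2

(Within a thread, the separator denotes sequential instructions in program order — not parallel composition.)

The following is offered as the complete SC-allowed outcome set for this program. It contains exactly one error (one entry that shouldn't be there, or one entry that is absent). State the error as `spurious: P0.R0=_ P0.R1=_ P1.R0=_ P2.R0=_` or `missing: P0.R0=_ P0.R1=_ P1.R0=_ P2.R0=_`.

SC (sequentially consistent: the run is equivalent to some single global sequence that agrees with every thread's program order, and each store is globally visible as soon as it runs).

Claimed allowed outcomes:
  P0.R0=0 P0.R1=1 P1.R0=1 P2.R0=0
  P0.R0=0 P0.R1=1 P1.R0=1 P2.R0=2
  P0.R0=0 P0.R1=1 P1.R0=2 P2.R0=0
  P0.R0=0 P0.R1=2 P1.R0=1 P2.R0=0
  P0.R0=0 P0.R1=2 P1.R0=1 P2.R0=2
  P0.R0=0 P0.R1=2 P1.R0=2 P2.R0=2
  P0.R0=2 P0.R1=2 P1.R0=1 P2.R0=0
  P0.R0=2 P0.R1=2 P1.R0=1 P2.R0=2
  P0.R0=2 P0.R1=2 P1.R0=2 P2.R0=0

outcome vector order: (P0.R0,P0.R1,P1.R0,P2.R0)
SC: 10 outcomes — {(0,1,1,0); (0,1,1,2); (0,1,2,0); (0,2,1,0); (0,2,1,2); (0,2,2,0); (0,2,2,2); (2,2,1,0); (2,2,1,2); (2,2,2,0)}
SC∖claimed = {(0,2,2,0)}

missing: P0.R0=0 P0.R1=2 P1.R0=2 P2.R0=0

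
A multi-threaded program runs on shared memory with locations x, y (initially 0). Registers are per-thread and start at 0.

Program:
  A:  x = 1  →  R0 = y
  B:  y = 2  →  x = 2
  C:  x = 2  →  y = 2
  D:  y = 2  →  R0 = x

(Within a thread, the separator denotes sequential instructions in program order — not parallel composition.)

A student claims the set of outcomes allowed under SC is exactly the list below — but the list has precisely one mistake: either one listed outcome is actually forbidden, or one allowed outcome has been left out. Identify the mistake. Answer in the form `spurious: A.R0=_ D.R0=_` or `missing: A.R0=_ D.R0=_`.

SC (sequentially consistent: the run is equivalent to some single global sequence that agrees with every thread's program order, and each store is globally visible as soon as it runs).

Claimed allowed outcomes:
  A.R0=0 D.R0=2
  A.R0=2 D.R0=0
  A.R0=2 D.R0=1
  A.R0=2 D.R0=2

outcome vector order: (A.R0,D.R0)
SC (5): 0/1, 0/2, 2/0, 2/1, 2/2
SC∖claimed = {0/1}

missing: A.R0=0 D.R0=1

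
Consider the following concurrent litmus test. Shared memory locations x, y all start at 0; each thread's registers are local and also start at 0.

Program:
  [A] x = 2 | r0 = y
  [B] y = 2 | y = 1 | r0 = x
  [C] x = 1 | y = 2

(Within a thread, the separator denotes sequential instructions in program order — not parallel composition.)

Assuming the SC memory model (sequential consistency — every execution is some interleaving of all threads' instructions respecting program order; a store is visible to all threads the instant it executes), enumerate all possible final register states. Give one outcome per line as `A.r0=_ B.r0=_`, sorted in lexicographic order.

A.r0=0 B.r0=1
A.r0=0 B.r0=2
A.r0=1 B.r0=0
A.r0=1 B.r0=1
A.r0=1 B.r0=2
A.r0=2 B.r0=0
A.r0=2 B.r0=1
A.r0=2 B.r0=2

outcome vector order: (A.r0,B.r0)
|SC outcomes| = 8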